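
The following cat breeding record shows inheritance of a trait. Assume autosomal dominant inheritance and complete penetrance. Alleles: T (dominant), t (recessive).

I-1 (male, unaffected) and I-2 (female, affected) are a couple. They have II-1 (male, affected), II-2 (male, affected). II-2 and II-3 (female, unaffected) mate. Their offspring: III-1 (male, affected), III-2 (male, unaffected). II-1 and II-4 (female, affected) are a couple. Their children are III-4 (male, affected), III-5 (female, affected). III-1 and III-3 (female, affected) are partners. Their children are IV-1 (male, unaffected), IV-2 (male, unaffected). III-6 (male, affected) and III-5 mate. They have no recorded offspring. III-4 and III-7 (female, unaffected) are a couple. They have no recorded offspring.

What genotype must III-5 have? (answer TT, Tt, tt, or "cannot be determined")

III-5's phenotype allows TT or Tt, and no parent or child forces a single allele at both positions; consistent genotype assignments exist with III-5 as TT or Tt.

cannot be determined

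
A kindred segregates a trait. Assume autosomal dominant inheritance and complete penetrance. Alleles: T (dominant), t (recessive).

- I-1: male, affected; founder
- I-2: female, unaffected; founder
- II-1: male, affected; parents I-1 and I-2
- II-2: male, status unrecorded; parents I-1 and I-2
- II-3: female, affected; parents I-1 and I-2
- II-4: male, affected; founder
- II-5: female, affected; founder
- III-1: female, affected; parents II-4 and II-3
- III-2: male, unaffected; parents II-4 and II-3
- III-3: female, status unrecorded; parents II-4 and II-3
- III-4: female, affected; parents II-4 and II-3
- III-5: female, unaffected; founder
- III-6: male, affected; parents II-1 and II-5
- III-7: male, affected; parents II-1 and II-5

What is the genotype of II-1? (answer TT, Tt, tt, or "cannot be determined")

Tt

From phenotype alone, II-1 is TT or Tt.
II-1 is affected so carries T and received t from I-2 (tt), so II-1 is Tt.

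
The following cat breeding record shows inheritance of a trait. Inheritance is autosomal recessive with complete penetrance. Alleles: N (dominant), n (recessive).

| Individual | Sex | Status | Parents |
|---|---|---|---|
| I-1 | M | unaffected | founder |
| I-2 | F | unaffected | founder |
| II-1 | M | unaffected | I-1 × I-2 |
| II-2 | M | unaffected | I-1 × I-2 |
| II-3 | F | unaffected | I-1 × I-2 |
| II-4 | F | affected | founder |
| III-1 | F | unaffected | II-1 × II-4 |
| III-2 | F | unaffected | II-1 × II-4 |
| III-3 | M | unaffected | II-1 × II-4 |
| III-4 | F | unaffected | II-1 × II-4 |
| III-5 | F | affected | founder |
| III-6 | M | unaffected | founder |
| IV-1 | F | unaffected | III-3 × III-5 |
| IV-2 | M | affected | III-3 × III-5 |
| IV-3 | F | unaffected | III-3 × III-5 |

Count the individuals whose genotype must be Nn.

Obligate heterozygotes: III-1 is unaffected so carries N and received n from II-4 (nn), so III-1 is Nn; III-2 is unaffected so carries N and received n from II-4 (nn), so III-2 is Nn; III-3 is unaffected so carries N and received n from II-4 (nn), so III-3 is Nn; III-4 is unaffected so carries N and received n from II-4 (nn), so III-4 is Nn; IV-1 is unaffected so carries N and received n from III-5 (nn), so IV-1 is Nn; IV-3 is unaffected so carries N and received n from III-5 (nn), so IV-3 is Nn.
Every other individual is either homozygous by phenotype or has at least one consistent homozygous assignment, so the count is 6.

6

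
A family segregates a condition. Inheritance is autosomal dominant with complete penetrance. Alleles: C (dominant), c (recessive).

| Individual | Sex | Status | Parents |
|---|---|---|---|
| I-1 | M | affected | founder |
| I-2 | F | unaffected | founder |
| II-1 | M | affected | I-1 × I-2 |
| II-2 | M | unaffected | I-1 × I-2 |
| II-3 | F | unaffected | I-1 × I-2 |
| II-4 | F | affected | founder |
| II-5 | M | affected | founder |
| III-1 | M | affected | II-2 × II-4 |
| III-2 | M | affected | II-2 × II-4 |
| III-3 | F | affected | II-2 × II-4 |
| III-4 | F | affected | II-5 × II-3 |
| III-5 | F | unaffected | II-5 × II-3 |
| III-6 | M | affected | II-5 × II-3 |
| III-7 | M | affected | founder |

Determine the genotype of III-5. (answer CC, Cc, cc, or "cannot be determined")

III-5 is unaffected, so III-5 is cc.

cc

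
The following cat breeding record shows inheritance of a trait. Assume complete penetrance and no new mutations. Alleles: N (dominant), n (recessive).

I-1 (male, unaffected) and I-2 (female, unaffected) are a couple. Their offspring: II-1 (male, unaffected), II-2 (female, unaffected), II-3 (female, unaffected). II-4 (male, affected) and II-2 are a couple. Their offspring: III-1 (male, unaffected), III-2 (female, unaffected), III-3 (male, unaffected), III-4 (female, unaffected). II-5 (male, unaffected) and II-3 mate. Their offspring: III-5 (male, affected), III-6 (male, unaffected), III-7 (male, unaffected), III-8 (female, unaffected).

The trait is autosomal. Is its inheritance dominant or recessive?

recessive

II-5 and II-3 are both unaffected yet have an affected child III-5. Under dominance, an affected child requires at least one affected parent, so the trait cannot be dominant.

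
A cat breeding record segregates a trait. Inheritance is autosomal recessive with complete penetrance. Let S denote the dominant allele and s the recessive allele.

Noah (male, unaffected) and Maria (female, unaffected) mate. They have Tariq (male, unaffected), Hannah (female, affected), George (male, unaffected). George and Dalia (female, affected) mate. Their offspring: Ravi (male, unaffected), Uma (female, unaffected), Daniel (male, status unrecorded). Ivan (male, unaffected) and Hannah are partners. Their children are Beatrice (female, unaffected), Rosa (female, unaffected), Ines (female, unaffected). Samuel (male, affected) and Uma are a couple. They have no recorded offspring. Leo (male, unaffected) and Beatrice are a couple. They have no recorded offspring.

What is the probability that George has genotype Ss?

1/3

Noah is unaffected so carries S and passed s to Hannah (ss), so Noah is Ss.
Maria is unaffected so carries S and passed s to Hannah (ss), so Maria is Ss.
Their cross gives offspring ratios 1/4 SS : 1/2 Ss : 1/4 ss. Conditioning on George being unaffected, P(Ss) = 1/2 / 3/4 = 2/3 before taking George's own offspring into account.
Dalia is affected, so Dalia is ss.
Now use George's offspring. Probability of each recorded status — unaffected son Ravi: 1/2 if George is Ss, 1 if SS; unaffected daughter Uma: 1/2 if George is Ss, 1 if SS. (Daniel: equally likely either way, so uninformative.)
Bayes: P(Ss) = 2/3·1/4 / (2/3·1/4 + 1/3·1) = 1/3.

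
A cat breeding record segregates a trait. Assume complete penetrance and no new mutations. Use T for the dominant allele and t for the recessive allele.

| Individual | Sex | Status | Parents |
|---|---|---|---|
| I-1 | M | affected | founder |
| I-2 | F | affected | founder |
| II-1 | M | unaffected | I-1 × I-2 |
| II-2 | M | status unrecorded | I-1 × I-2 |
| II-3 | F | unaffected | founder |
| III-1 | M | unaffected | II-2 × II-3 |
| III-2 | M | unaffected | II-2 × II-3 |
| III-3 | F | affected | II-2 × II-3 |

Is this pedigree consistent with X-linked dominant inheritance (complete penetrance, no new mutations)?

A consistent assignment under X-linked dominant exists: I-1 X^T Y, I-2 X^T X^t, II-1 X^t Y, II-2 X^T Y, II-3 X^t X^t, III-1 X^t Y, III-2 X^t Y, III-3 X^T X^t.
In this assignment every recorded phenotype matches its genotype and every non-founder's genotype is obtainable from its parents' genotypes, so the pedigree is consistent.

Yes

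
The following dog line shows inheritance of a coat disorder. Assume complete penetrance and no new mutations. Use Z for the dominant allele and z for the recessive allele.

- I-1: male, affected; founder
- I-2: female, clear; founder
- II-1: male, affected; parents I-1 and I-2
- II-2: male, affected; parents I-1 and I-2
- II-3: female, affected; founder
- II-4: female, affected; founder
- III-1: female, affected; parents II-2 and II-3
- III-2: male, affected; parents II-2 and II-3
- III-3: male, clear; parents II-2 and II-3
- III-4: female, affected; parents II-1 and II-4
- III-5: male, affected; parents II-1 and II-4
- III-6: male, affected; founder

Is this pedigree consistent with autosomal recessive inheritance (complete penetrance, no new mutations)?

No

Under autosomal recessive, III-3 (clear, male) cannot arise from II-2 (affected) × II-3 (affected).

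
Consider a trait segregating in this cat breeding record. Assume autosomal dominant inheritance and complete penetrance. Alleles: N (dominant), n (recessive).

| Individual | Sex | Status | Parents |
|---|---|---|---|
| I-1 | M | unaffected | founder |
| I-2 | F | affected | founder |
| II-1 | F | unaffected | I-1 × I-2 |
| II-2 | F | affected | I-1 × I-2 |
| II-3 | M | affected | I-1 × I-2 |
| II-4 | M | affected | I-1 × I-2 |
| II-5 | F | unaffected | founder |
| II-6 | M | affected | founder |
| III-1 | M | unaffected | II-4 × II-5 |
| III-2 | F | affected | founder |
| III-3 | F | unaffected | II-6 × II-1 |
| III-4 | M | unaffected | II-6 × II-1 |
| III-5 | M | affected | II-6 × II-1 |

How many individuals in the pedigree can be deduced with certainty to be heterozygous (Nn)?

Obligate heterozygotes: I-2 is affected so carries N and passed n to II-1 (nn), so I-2 is Nn; II-2 is affected so carries N and received n from I-1 (nn), so II-2 is Nn; II-3 is affected so carries N and received n from I-1 (nn), so II-3 is Nn; II-4 is affected so carries N and received n from I-1 (nn), so II-4 is Nn; II-6 is affected so carries N and passed n to III-3 (nn), so II-6 is Nn; III-5 is affected so carries N and received n from II-1 (nn), so III-5 is Nn.
Every other individual is either homozygous by phenotype or has at least one consistent homozygous assignment, so the count is 6.

6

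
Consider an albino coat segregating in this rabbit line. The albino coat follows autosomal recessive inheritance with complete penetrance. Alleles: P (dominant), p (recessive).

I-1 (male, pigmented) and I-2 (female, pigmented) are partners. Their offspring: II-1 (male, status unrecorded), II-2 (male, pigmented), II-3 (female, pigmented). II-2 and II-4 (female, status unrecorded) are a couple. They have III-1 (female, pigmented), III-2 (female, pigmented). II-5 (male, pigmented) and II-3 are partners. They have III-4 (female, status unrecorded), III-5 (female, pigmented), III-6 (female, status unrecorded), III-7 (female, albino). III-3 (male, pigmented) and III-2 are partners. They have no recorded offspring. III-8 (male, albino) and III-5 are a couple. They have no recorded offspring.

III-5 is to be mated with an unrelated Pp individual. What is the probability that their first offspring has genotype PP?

II-5 is pigmented so carries P and passed p to III-7 (pp), so II-5 is Pp.
II-3 is pigmented so carries P and passed p to III-7 (pp), so II-3 is Pp.
III-5 is a pigmented offspring of II-5 (Pp) × II-3 (Pp), whose cross gives 1/4 PP : 1/2 Pp : 1/4 pp; conditioning on being pigmented, III-5 is PP with probability 1/3, Pp with probability 2/3.
Summing over parental genotype combinations, P(offspring has genotype PP) = 1/3·1/2 + 2/3·1/4 = 1/3.

1/3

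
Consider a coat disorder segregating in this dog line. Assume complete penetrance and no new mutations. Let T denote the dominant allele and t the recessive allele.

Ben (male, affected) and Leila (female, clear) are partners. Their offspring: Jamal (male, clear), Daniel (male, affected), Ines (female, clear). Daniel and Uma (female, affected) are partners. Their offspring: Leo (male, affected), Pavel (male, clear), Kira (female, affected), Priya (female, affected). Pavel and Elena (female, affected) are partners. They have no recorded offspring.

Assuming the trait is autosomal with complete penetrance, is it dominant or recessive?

dominant

Daniel and Uma are both affected yet have a clear child Pavel. Under a recessive model two affected parents are homozygous and every child would be affected, so the trait cannot be recessive.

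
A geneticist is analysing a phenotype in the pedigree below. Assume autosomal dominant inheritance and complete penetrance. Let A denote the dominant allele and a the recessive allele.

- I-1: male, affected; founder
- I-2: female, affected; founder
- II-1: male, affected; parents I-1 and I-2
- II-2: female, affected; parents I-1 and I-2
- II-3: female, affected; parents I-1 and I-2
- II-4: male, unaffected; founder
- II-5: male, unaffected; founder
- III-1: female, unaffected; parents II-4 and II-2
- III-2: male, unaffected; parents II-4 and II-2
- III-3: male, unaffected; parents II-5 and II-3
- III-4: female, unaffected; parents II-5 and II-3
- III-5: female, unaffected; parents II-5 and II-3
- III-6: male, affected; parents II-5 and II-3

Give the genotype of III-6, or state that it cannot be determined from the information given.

From phenotype alone, III-6 is AA or Aa.
III-6 is affected so carries A and received a from II-5 (aa), so III-6 is Aa.

Aa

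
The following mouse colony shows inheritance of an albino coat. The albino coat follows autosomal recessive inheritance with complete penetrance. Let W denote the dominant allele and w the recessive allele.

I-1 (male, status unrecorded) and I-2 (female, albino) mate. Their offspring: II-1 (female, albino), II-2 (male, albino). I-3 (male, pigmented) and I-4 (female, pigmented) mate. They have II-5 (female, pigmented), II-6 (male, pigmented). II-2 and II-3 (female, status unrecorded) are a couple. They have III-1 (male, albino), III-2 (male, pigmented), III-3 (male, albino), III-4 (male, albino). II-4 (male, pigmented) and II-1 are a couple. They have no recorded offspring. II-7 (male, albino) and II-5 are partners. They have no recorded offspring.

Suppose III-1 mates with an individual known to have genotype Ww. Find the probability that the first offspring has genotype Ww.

III-1 is albino, so III-1 is ww.
The cross gives 1/2 Ww : 1/2 ww, so P(offspring has genotype Ww) = 1/2.

1/2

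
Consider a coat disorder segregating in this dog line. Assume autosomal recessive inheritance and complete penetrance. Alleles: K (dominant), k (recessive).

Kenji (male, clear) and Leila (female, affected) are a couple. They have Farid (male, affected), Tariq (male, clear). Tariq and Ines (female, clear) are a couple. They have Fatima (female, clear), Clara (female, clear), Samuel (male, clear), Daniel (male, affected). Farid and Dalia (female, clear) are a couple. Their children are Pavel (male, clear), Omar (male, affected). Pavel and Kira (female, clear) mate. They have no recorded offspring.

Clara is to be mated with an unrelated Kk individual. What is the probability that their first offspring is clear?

Tariq is clear so carries K and received k from Leila (kk), so Tariq is Kk.
Ines is clear so carries K and passed k to Daniel (kk), so Ines is Kk.
Clara is a clear offspring of Tariq (Kk) × Ines (Kk), whose cross gives 1/4 KK : 1/2 Kk : 1/4 kk; conditioning on being clear, Clara is KK with probability 1/3, Kk with probability 2/3.
Summing over parental genotype combinations, P(offspring is clear) = 1/3·1 + 2/3·3/4 = 5/6.

5/6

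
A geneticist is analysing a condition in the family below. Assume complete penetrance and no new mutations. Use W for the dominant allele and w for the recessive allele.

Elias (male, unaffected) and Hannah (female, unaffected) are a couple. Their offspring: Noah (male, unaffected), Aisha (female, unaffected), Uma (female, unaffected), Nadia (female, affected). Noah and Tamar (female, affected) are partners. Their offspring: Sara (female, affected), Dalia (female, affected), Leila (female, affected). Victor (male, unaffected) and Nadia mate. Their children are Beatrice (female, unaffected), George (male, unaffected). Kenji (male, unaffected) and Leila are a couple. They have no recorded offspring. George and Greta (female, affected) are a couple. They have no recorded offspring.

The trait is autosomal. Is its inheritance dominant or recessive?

recessive

Elias and Hannah are both unaffected yet have an affected child Nadia. Under dominance, an affected child requires at least one affected parent, so the trait cannot be dominant.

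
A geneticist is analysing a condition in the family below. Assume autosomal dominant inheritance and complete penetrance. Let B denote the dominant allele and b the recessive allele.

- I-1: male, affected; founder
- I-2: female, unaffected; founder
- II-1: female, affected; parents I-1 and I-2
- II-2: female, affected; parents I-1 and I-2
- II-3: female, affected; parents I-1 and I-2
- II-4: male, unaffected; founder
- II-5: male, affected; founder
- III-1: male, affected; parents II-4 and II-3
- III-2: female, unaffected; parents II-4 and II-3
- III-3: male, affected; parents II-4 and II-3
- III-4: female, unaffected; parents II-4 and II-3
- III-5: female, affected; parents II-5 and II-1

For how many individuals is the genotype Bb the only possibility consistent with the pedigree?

5

Obligate heterozygotes: II-1 is affected so carries B and received b from I-2 (bb), so II-1 is Bb; II-2 is affected so carries B and received b from I-2 (bb), so II-2 is Bb; II-3 is affected so carries B and received b from I-2 (bb), so II-3 is Bb; III-1 is affected so carries B and received b from II-4 (bb), so III-1 is Bb; III-3 is affected so carries B and received b from II-4 (bb), so III-3 is Bb.
Every other individual is either homozygous by phenotype or has at least one consistent homozygous assignment, so the count is 5.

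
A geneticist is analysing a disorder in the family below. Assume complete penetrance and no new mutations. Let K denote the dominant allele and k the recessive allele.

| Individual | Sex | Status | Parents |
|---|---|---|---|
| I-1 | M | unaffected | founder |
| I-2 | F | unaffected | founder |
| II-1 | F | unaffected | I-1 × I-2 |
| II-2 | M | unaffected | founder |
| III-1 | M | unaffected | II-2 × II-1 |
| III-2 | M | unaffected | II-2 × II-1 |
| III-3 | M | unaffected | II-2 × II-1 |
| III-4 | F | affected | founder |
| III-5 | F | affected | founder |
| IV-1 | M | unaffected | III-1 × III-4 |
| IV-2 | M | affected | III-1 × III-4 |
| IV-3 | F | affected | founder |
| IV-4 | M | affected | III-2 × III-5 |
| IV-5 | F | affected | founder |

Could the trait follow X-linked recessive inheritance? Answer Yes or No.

No

Under X-linked recessive, IV-1 (unaffected, male) cannot arise from III-1 (unaffected) × III-4 (affected).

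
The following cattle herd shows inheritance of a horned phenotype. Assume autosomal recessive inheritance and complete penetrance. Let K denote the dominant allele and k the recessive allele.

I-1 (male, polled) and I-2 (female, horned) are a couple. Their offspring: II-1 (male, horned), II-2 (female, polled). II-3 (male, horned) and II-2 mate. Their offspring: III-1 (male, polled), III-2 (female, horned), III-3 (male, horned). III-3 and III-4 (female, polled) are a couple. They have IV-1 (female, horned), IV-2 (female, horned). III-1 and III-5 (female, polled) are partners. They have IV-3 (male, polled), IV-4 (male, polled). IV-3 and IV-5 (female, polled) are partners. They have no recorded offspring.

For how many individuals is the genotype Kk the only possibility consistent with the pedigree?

Obligate heterozygotes: I-1 is polled so carries K and passed k to II-1 (kk), so I-1 is Kk; II-2 is polled so carries K and received k from I-2 (kk), so II-2 is Kk; III-1 is polled so carries K and received k from II-3 (kk), so III-1 is Kk; III-4 is polled so carries K and passed k to IV-1 (kk), so III-4 is Kk.
Every other individual is either homozygous by phenotype or has at least one consistent homozygous assignment, so the count is 4.

4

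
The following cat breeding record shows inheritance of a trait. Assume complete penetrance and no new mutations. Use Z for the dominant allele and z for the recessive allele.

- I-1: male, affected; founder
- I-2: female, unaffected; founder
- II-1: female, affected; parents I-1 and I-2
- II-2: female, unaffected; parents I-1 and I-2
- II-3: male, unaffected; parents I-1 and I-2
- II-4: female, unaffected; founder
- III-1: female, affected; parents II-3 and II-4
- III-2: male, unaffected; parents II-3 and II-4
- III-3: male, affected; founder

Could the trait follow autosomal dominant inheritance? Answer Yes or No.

Under autosomal dominant, III-1 (affected, female) cannot arise from II-3 (unaffected) × II-4 (unaffected).

No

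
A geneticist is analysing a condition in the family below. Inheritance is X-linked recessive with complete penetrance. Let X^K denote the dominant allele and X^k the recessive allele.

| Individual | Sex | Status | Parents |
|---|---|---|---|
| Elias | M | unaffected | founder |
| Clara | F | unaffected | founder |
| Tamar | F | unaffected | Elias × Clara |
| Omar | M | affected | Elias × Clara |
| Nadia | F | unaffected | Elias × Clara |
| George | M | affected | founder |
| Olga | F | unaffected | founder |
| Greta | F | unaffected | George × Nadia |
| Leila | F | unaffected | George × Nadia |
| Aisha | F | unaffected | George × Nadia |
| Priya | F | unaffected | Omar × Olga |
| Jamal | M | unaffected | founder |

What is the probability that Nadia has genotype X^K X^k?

1/9

Elias is unaffected, so Elias is X^K Y.
Clara is unaffected so carries K and passed k to Omar (X^k Y), so Clara is X^K X^k.
Their cross gives offspring ratios 1/2 X^K X^K : 1/2 X^K X^k. Conditioning on Nadia being unaffected, P(X^K X^k) = 1/2 / 1 = 1/2 before taking Nadia's own offspring into account.
George is affected, so George is X^k Y.
Now use Nadia's offspring. Probability of each recorded status — unaffected daughter Greta: 1/2 if Nadia is X^K X^k, 1 if X^K X^K; unaffected daughter Leila: 1/2 if Nadia is X^K X^k, 1 if X^K X^K; unaffected daughter Aisha: 1/2 if Nadia is X^K X^k, 1 if X^K X^K.
Bayes: P(X^K X^k) = 1/2·1/8 / (1/2·1/8 + 1/2·1) = 1/9.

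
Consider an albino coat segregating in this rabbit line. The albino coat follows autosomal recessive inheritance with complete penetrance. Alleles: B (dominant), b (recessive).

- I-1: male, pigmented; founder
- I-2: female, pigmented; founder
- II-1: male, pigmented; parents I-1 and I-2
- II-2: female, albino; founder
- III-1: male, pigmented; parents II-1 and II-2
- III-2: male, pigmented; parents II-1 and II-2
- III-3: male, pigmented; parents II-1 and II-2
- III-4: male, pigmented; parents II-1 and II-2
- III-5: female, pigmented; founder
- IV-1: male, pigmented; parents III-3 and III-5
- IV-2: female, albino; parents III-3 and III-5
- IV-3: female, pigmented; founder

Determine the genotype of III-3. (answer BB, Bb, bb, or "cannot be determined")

From phenotype alone, III-3 is BB or Bb.
III-3 is pigmented so carries B and received b from II-2 (bb), so III-3 is Bb.

Bb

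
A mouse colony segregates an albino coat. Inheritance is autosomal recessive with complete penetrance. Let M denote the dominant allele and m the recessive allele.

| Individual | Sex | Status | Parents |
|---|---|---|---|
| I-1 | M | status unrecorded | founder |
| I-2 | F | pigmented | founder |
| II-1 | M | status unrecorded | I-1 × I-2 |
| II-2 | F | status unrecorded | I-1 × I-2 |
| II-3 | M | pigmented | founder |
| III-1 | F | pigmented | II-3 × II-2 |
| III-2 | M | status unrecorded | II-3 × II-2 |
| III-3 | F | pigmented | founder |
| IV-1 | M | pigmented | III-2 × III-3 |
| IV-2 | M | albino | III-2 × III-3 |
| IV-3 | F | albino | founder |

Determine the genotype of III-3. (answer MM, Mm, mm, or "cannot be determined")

Mm

From phenotype alone, III-3 is MM or Mm.
III-3 is pigmented so carries M and passed m to IV-2 (mm), so III-3 is Mm.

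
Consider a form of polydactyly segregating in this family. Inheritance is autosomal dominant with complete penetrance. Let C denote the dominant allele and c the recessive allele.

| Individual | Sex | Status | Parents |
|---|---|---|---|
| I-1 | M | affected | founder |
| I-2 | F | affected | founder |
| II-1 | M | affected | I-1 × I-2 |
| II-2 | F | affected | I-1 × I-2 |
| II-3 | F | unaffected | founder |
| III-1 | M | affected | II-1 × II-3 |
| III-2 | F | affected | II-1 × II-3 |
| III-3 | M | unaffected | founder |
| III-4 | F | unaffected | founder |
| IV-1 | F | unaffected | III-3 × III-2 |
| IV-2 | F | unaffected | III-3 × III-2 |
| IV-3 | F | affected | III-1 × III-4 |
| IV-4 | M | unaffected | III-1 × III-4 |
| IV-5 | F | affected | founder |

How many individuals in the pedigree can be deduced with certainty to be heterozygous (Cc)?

3

Obligate heterozygotes: III-1 is affected so carries C and received c from II-3 (cc), so III-1 is Cc; III-2 is affected so carries C and received c from II-3 (cc), so III-2 is Cc; IV-3 is affected so carries C and received c from III-4 (cc), so IV-3 is Cc.
Every other individual is either homozygous by phenotype or has at least one consistent homozygous assignment, so the count is 3.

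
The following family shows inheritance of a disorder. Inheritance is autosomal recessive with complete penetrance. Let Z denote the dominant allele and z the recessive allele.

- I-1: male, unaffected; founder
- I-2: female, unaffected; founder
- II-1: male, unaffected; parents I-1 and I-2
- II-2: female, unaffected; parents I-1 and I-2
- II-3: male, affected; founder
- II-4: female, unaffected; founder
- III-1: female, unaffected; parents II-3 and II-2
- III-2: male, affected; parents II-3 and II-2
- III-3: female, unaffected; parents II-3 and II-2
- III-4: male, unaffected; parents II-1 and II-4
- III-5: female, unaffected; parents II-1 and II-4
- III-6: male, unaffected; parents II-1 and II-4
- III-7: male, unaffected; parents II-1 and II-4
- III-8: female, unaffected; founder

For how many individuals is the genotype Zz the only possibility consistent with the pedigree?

3

Obligate heterozygotes: II-2 is unaffected so carries Z and passed z to III-2 (zz), so II-2 is Zz; III-1 is unaffected so carries Z and received z from II-3 (zz), so III-1 is Zz; III-3 is unaffected so carries Z and received z from II-3 (zz), so III-3 is Zz.
Every other individual is either homozygous by phenotype or has at least one consistent homozygous assignment, so the count is 3.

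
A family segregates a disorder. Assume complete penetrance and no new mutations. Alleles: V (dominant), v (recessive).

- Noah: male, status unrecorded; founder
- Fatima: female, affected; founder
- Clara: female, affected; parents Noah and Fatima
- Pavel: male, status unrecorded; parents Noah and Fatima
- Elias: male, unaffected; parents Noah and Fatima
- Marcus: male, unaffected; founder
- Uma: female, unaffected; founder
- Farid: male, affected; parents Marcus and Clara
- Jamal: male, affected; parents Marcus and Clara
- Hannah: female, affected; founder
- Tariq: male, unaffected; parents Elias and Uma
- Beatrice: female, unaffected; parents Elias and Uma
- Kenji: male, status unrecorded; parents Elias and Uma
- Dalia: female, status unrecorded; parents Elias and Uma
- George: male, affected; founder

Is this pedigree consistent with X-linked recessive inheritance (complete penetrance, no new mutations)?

Under X-linked recessive, Elias (unaffected, male) cannot arise from Noah (unrecorded) × Fatima (affected).

No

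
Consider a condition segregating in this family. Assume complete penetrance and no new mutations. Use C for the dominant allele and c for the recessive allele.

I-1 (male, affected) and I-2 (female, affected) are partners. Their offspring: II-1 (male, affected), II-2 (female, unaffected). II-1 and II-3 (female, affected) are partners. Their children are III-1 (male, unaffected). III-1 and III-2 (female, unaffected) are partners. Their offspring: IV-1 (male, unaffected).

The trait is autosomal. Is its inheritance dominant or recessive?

dominant

I-1 and I-2 are both affected yet have an unaffected child II-2. Under a recessive model two affected parents are homozygous and every child would be affected, so the trait cannot be recessive.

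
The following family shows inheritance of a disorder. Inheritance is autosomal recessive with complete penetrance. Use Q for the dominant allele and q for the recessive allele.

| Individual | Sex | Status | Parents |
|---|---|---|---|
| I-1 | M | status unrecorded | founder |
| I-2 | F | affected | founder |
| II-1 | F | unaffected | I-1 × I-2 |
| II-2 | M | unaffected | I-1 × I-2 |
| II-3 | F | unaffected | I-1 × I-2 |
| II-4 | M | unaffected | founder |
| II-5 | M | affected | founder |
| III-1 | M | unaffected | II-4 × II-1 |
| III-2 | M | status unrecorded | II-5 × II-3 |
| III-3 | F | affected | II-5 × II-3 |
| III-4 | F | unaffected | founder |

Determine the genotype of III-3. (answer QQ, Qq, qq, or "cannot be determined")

III-3 is affected, so III-3 is qq.

qq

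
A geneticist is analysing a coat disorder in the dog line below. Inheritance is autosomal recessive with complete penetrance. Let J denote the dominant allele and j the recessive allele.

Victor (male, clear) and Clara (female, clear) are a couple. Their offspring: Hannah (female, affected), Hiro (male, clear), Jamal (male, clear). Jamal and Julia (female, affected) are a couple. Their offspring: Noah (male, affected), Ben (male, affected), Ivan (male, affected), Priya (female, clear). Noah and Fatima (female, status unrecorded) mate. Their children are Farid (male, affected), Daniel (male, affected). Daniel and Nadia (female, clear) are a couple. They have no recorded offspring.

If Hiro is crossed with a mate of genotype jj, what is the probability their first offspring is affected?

1/3

Victor is clear so carries J and passed j to Hannah (jj), so Victor is Jj.
Clara is clear so carries J and passed j to Hannah (jj), so Clara is Jj.
Hiro is a clear offspring of Victor (Jj) × Clara (Jj), whose cross gives 1/4 JJ : 1/2 Jj : 1/4 jj; conditioning on being clear, Hiro is JJ with probability 1/3, Jj with probability 2/3.
Summing over parental genotype combinations, P(offspring is affected) = 2/3·1/2 = 1/3.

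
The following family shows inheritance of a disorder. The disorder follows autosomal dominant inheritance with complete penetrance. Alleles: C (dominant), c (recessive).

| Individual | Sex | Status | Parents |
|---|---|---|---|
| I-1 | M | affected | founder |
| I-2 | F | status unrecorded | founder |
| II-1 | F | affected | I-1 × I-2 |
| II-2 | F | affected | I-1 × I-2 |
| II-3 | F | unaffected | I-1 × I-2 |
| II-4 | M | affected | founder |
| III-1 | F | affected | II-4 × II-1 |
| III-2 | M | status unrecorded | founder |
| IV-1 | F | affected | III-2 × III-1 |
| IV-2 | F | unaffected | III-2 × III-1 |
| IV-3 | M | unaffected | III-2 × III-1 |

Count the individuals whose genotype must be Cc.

Obligate heterozygotes: I-1 is affected so carries C and passed c to II-3 (cc), so I-1 is Cc; III-1 is affected so carries C and passed c to IV-2 (cc), so III-1 is Cc.
Every other individual is either homozygous by phenotype or has at least one consistent homozygous assignment, so the count is 2.

2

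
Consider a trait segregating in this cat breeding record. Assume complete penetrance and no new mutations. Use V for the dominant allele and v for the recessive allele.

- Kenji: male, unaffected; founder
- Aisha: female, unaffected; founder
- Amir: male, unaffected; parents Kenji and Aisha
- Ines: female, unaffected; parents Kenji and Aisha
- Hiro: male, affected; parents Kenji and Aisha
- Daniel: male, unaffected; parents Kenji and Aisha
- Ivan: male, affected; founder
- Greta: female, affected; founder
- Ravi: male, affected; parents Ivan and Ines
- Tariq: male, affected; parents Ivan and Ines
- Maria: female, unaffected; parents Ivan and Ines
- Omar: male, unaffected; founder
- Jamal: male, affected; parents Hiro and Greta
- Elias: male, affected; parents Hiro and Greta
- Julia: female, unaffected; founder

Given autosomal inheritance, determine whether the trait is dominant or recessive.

Kenji and Aisha are both unaffected yet have an affected child Hiro. Under dominance, an affected child requires at least one affected parent, so the trait cannot be dominant.

recessive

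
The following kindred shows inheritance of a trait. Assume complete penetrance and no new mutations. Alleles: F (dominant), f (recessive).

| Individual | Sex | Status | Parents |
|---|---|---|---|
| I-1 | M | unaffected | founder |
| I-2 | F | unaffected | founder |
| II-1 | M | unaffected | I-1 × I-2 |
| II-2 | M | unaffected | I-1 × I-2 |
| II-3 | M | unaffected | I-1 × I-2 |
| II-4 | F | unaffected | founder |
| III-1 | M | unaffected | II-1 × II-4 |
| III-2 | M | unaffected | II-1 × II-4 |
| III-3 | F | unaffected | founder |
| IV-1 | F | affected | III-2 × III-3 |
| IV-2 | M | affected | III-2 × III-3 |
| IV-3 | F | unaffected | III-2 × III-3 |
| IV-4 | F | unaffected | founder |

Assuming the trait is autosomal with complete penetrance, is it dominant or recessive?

recessive

III-2 and III-3 are both unaffected yet have an affected child IV-1. Under dominance, an affected child requires at least one affected parent, so the trait cannot be dominant.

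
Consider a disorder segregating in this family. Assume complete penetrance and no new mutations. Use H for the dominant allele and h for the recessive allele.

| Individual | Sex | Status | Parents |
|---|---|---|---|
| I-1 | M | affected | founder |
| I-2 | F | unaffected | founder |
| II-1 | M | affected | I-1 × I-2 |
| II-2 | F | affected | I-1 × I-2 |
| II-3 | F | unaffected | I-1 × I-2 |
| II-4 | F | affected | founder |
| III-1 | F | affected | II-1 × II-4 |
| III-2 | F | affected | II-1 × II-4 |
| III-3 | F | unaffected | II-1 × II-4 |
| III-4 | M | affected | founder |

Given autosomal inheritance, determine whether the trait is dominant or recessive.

dominant

II-1 and II-4 are both affected yet have an unaffected child III-3. Under a recessive model two affected parents are homozygous and every child would be affected, so the trait cannot be recessive.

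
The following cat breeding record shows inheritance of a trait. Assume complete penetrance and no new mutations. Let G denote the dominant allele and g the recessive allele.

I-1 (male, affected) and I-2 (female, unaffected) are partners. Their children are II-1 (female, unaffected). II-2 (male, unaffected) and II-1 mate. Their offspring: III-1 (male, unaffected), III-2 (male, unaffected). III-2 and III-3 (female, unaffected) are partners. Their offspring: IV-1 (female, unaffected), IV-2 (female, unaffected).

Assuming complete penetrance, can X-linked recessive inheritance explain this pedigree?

Yes

A consistent assignment under X-linked recessive exists: I-1 X^g Y, I-2 X^G X^G, II-1 X^G X^g, II-2 X^G Y, III-1 X^G Y, III-2 X^G Y, III-3 X^G X^G, IV-1 X^G X^G, IV-2 X^G X^G.
In this assignment every recorded phenotype matches its genotype and every non-founder's genotype is obtainable from its parents' genotypes, so the pedigree is consistent.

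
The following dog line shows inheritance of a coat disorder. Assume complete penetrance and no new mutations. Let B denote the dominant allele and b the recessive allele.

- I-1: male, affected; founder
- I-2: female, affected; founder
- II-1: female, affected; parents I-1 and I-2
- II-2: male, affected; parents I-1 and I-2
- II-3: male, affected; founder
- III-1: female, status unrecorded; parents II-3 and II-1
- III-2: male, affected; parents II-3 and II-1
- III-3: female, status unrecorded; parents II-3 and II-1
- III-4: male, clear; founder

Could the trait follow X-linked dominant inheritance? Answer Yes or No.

Yes

A consistent assignment under X-linked dominant exists: I-1 X^B Y, I-2 X^B X^B, II-1 X^B X^B, II-2 X^B Y, II-3 X^B Y, III-1 X^B X^B, III-2 X^B Y, III-3 X^B X^B, III-4 X^b Y.
In this assignment every recorded phenotype matches its genotype and every non-founder's genotype is obtainable from its parents' genotypes, so the pedigree is consistent.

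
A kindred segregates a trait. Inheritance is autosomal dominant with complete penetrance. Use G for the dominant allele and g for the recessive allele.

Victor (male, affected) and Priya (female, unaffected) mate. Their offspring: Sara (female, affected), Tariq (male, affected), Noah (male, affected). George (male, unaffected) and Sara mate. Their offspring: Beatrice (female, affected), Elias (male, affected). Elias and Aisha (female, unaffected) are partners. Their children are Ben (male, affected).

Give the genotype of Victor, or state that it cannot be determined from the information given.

Victor's phenotype allows GG or Gg, and no parent or child forces a single allele at both positions; consistent genotype assignments exist with Victor as GG or Gg.

cannot be determined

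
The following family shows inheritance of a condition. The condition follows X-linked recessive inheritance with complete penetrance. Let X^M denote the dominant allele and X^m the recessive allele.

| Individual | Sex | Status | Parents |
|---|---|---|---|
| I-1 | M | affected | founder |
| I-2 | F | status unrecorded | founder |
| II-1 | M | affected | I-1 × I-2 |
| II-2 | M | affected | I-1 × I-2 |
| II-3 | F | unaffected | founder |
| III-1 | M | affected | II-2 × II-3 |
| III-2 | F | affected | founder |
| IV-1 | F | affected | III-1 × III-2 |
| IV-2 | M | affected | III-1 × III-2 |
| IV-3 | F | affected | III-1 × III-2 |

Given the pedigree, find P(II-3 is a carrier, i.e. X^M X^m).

1

II-3 is unaffected so carries M and passed m to III-1 (X^m Y), so II-3 is X^M X^m, giving P(X^M X^m) = 1.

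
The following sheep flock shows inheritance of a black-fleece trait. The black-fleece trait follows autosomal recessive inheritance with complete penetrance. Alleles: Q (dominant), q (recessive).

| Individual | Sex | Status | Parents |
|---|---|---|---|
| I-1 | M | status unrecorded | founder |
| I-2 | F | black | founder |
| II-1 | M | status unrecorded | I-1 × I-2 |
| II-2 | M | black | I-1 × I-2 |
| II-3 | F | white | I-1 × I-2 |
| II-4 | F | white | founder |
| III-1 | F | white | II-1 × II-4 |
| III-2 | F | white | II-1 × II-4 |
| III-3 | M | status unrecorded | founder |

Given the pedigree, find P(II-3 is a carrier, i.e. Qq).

II-3 is white so carries Q and received q from I-2 (qq), so II-3 is Qq, giving P(Qq) = 1.

1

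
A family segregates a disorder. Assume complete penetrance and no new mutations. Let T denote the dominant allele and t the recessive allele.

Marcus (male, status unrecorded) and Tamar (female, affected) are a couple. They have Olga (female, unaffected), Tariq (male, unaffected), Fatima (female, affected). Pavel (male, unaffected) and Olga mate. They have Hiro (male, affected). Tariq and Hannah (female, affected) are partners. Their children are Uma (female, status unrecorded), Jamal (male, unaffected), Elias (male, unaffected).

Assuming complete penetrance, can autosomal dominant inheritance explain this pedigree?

No

Under autosomal dominant, Hiro (affected, male) cannot arise from Pavel (unaffected) × Olga (unaffected).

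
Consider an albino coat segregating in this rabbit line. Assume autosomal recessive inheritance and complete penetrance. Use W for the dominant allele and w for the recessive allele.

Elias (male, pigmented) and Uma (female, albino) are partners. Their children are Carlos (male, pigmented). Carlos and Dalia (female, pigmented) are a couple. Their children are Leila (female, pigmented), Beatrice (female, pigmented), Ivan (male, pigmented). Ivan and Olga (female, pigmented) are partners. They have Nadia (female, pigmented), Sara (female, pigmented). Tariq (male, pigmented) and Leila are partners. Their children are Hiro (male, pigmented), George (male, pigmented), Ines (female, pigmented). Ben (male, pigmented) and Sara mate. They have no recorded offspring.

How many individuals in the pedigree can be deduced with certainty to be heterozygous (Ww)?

1

Obligate heterozygotes: Carlos is pigmented so carries W and received w from Uma (ww), so Carlos is Ww.
Every other individual is either homozygous by phenotype or has at least one consistent homozygous assignment, so the count is 1.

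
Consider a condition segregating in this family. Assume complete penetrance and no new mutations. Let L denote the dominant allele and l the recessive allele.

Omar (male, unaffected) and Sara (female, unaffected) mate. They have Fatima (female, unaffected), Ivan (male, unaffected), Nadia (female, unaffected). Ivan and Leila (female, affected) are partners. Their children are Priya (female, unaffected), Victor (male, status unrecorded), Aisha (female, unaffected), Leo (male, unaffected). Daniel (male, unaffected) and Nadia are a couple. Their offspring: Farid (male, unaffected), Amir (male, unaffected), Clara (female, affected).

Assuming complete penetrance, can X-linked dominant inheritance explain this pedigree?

No

Under X-linked dominant, Clara (affected, female) cannot arise from Daniel (unaffected) × Nadia (unaffected).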